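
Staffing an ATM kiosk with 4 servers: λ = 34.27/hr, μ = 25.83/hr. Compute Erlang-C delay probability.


a = λ/μ = 1.3268; ρ = a/4 = 0.3317
P₀ = 0.263900 (from M/M/c formula)
C(c,a) = [a^c/(c!(1−ρ))]·P₀ = [3.09855/(24·0.6683)]·0.263900
= 0.19318·0.263900 = 0.050981

Final: 0.050981


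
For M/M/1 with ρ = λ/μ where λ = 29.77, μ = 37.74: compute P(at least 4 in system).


ρ = 29.77/37.74 = 0.7888
P(N ≥ n) = ρ^n = 0.7888^4 = 0.387175

Final: 0.387175


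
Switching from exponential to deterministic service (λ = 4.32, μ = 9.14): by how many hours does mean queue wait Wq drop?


ρ = 4.32/9.14 = 0.4726
Wq(M/M/1) = ρ/(μ−λ) = 0.4726/4.82 = 0.09806 hr
Wq(M/D/1) = ρ/(2(μ−λ)) = 0.04903 hr
Savings = 0.09806 − 0.04903 = 0.04903 hr

Final: 0.04903 hr


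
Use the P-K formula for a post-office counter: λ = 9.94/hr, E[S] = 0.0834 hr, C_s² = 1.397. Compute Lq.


ρ = λ·E[S] = 9.94·0.0834 = 0.8290
Lq = ρ²(1+C_s²)/(2(1−ρ)) = 0.6872·(1+1.397)/(2·0.1710)
= 0.6872·2.3970/0.3420 = 4.81656

Final: 4.81656


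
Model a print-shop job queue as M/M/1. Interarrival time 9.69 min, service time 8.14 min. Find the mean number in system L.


λ = 60/9.69 = 6.1920 /hr
μ = 60/8.14 = 7.3710 /hr
ρ = λ/μ = 6.1920/7.3710 = 0.8400
L = ρ/(1−ρ) = 0.8400/0.1600 = 5.2516

Final: 5.2516


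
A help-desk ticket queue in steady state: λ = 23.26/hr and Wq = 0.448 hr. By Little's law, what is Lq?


Lq = λWq = 23.26·0.448 = 10.4205

Final: 10.4205


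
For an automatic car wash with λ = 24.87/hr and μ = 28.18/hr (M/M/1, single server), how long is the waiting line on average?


ρ = 24.87/28.18 = 0.8825
Lq = ρ²/(1−ρ) = 0.7789/0.1175 = 6.6311

Final: 6.6311


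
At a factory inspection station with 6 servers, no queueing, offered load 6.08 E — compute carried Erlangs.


B(6,6.08) = 0.270515 (Erlang-B)
Carried load = a(1 − B) = 6.08·(1 − 0.270515) = 6.08·0.729485 = 4.4353 E

Final: 4.4353 Erlangs


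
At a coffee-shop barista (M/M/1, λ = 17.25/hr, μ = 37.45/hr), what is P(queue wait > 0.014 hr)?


ρ = 17.25/37.45 = 0.4606
P(Wq > t) = ρ·e^{−(μ−λ)t} = 0.4606·e^{−0.2828}
= 0.4606·0.753671 = 0.347151

Final: 0.347151


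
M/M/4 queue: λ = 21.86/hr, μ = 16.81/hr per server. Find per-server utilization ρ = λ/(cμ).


ρ = λ/(cμ) = 21.86/(4·16.81) = 21.86/67.24 = 0.3251

Final: 0.3251


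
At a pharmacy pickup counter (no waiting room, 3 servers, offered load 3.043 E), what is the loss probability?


B(c,a) = (a^c/c!) / Σ_{k=0}^{c} a^k/k!
a^3/3! = 4.696287
Σ terms (k=0..3): 1.00000 + 3.04300 + 4.62992 + 4.69629 = 13.369211
B = 4.696287/13.369211 = 0.351276

Final: 0.351276


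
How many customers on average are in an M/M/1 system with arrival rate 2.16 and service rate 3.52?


ρ = λ/μ = 2.16/3.52 = 0.6136
L = ρ/(1−ρ) = 0.6136/(1 − 0.6136) = 0.6136/0.3864 = 1.5882

Final: 1.5882


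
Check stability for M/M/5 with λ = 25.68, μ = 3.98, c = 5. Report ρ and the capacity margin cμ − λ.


Total capacity cμ = 5·3.98 = 19.90/hr
ρ = λ/(cμ) = 25.68/19.90 = 1.2905
Stable ⇔ ρ < 1: NO
Spare capacity = cμ − λ = 19.90 − 25.68 = -5.78/hr

Final: ρ = 1.2905; unstable; margin = -5.78/hr


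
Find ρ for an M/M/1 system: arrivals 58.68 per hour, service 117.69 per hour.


ρ = λ/μ = 58.68/117.69 = 0.4986

Final: 0.4986


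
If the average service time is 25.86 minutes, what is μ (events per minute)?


μ = 1/(service time) in consistent units.
1 minute = 1 min, so μ = 1/25.86 = 0.03867 per minute

Final: 0.03867 /min


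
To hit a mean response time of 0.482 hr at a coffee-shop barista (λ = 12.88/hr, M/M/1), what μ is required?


W = 1/(μ−λ) ⇒ μ − λ = 1/W = 1/0.482 = 2.0747
μ = λ + 1/W = 12.88 + 2.0747 = 14.9547 per hr

Final: 14.9547 /hr


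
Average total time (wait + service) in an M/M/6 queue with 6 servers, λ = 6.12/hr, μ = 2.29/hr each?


a = 2.6725; ρ = 0.4454; P₀ = 0.068499
Lq = P₀·a^c·ρ/(c!(1−ρ)²) = 0.05020
Wq = Lq/λ = 0.05020/6.12 = 0.008202 hr
W = Wq + 1/μ = 0.008202 + 0.43668 = 0.44488 hr

Final: 0.44488 hr


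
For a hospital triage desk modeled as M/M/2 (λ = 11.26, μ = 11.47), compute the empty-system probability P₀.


a = λ/μ = 11.26/11.47 = 0.9817; ρ = a/c = 0.4908
Σ_{k=0}^{1} a^k/k! (terms k=0..1) = 1.00000 + 0.98169 = 1.98169
Tail: a^2/(2!(1−ρ)) = 0.96372/(2·0.5092) = 0.94639
P₀ = 1/(1.98169 + 0.94639) = 1/2.92808 = 0.341520

Final: 0.341520


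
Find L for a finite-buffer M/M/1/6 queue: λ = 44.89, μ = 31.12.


ρ = 44.89/31.12 = 1.4425
L = ρ[1 − (K+1)ρ^K + Kρ^(K+1)] / [(1−ρ)(1−ρ^(K+1))]
Numerator: 1.4425·(1 − 7·9.008658 + 6·12.994816) = 22.947397
Denominator: (-0.4425)·(-11.994816) = 5.307475
L = 22.947397/5.307475 = 4.3236

Final: 4.3236


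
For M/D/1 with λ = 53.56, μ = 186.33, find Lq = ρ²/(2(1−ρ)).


ρ = 53.56/186.33 = 0.2874
M/D/1: Lq = ρ²/(2(1−ρ)) = 0.08263/(2·0.7126) = 0.05798

Final: 0.05798


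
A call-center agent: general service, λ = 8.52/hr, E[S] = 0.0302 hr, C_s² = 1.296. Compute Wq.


ρ = λ·E[S] = 8.52·0.0302 = 0.2573
E[S²] = E[S]²(1+C_s²) = 0.0302²·(1+1.296) = 0.002094
Wq = λ·E[S²]/(2(1−ρ)) = 8.52·0.002094/(2·0.7427) = 0.01201 hr

Final: 0.01201 hr


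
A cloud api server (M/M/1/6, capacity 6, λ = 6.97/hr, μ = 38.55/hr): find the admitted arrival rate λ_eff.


ρ = 0.1808; P_K = (1−ρ)ρ^6/(1−ρ^7) = 0.00002862
λ_eff = λ(1 − P_K) = 6.97·(1 − 0.00002862) = 6.97·0.999971 = 6.9698 /hr

Final: 6.9698 /hr


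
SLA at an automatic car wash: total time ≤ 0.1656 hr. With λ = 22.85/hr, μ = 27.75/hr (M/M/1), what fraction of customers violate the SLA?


W ~ Exponential(μ−λ) for M/M/1.
μ − λ = 27.75 − 22.85 = 4.9000
P(W > t) = e^{−(μ−λ)t} = e^{−0.8114} = 0.444218

Final: 0.444218


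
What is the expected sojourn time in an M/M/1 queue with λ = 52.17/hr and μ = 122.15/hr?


W = 1/(μ−λ) = 1/(122.15 − 52.17) = 1/69.98 = 0.01429 hr

Final: 0.01429 hr


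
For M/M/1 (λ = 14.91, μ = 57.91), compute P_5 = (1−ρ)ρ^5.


ρ = 14.91/57.91 = 0.2575
P_n = (1−ρ)·ρ^n = (1 − 0.2575)·0.2575^5 = 0.7425·0.001131 = 0.0008401

Final: 0.0008401


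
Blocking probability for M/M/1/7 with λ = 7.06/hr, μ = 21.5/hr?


ρ = λ/μ = 7.06/21.5 = 0.3284
P_K = (1−ρ)ρ^K/(1−ρ^(K+1)) = (0.6716·0.0004117)/(1 − 0.0001352)
= 0.0002765/0.999865 = 0.0002765

Final: 0.0002765


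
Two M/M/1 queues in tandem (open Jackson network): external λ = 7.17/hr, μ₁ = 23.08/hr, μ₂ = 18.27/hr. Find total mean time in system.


Each node sees arrival rate λ = 7.17/hr (tandem ⇒ throughput preserved).
W₁ = 1/(μ₁−λ) = 1/(23.08−7.17) = 0.06285 hr
W₂ = 1/(μ₂−λ) = 1/(18.27−7.17) = 0.09009 hr
W_total = W₁ + W₂ = 0.06285 + 0.09009 = 0.15294 hr

Final: 0.15294 hr


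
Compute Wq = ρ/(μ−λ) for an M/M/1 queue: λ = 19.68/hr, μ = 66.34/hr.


ρ = 19.68/66.34 = 0.2967
Wq = ρ/(μ−λ) = 0.2967/(66.34 − 19.68) = 0.2967/46.66 = 0.006358 hr

Final: 0.006358 hr


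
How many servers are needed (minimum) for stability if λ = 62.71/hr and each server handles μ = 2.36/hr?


Stability requires cμ > λ ⇔ c > λ/μ.
λ/μ = 62.71/2.36 = 26.5720
Minimum integer c = ⌊26.5720⌋ + 1 = 27
Check: 27·2.36 = 63.72 > 62.71, while 26·2.36 = 61.36 ≤ 62.71

Final: 27 servers


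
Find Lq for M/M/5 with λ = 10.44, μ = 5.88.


a = λ/μ = 1.7755; ρ = a/5 = 0.3551
P₀ = 0.168729
Lq = P₀·a^c·ρ / (c!·(1−ρ)²) = 0.168729·17.64476·0.3551/(120·0.41589)
= 0.02118

Final: 0.02118


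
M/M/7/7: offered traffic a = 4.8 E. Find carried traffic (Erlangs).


B(7,4.8) = 0.108115 (Erlang-B)
Carried load = a(1 − B) = 4.8·(1 − 0.108115) = 4.8·0.891885 = 4.2810 E

Final: 4.2810 Erlangs


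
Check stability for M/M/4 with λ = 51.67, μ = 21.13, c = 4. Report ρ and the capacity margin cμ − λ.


Total capacity cμ = 4·21.13 = 84.52/hr
ρ = λ/(cμ) = 51.67/84.52 = 0.6113
Stable ⇔ ρ < 1: YES
Spare capacity = cμ − λ = 84.52 − 51.67 = 32.85/hr

Final: ρ = 0.6113; stable; margin = 32.85/hr


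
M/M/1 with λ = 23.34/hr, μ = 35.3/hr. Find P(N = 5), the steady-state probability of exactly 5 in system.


ρ = 23.34/35.3 = 0.6612
P_n = (1−ρ)·ρ^n = (1 − 0.6612)·0.6612^5 = 0.3388·0.126366 = 0.042814

Final: 0.042814


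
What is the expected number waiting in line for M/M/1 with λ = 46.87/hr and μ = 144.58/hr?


ρ = 46.87/144.58 = 0.3242
Lq = ρ²/(1−ρ) = 0.1051/0.6758 = 0.1555

Final: 0.1555


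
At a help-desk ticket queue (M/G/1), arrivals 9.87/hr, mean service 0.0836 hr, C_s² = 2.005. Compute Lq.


ρ = λ·E[S] = 9.87·0.0836 = 0.8251
Lq = ρ²(1+C_s²)/(2(1−ρ)) = 0.6808·(1+2.005)/(2·0.1749)
= 0.6808·3.0050/0.3497 = 5.84993

Final: 5.84993


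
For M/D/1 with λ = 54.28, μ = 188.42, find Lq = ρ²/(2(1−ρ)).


ρ = 54.28/188.42 = 0.2881
M/D/1: Lq = ρ²/(2(1−ρ)) = 0.08299/(2·0.7119) = 0.05829

Final: 0.05829


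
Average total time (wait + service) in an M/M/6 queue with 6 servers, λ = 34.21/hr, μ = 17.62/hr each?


a = 1.9415; ρ = 0.3236; P₀ = 0.143305
Lq = P₀·a^c·ρ/(c!(1−ρ)²) = 0.007540
Wq = Lq/λ = 0.007540/34.21 = 0.0002204 hr
W = Wq + 1/μ = 0.0002204 + 0.05675 = 0.05697 hr

Final: 0.05697 hr


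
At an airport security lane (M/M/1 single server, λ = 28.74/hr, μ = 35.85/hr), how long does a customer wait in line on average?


ρ = 28.74/35.85 = 0.8017
Wq = ρ/(μ−λ) = 0.8017/(35.85 − 28.74) = 0.8017/7.11 = 0.1128 hr

Final: 0.1128 hr


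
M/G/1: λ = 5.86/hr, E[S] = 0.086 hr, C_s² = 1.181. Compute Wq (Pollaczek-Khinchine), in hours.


ρ = λ·E[S] = 5.86·0.086 = 0.5040
E[S²] = E[S]²(1+C_s²) = 0.086²·(1+1.181) = 0.016131
Wq = λ·E[S²]/(2(1−ρ)) = 5.86·0.016131/(2·0.4960) = 0.09528 hr

Final: 0.09528 hr


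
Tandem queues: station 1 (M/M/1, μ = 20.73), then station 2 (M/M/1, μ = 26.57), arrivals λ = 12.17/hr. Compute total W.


Each node sees arrival rate λ = 12.17/hr (tandem ⇒ throughput preserved).
W₁ = 1/(μ₁−λ) = 1/(20.73−12.17) = 0.11682 hr
W₂ = 1/(μ₂−λ) = 1/(26.57−12.17) = 0.06944 hr
W_total = W₁ + W₂ = 0.11682 + 0.06944 = 0.18627 hr

Final: 0.18627 hr


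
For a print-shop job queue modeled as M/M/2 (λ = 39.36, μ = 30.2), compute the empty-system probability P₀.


a = λ/μ = 39.36/30.2 = 1.3033; ρ = a/c = 0.6517
Σ_{k=0}^{1} a^k/k! (terms k=0..1) = 1.00000 + 1.30331 = 2.30331
Tail: a^2/(2!(1−ρ)) = 1.69862/(2·0.3483) = 2.43813
P₀ = 1/(2.30331 + 2.43813) = 1/4.74144 = 0.210906

Final: 0.210906


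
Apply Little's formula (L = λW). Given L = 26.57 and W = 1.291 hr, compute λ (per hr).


λ = L/W = 26.57/1.291 = 20.5809 /hr

Final: 20.5809 /hr


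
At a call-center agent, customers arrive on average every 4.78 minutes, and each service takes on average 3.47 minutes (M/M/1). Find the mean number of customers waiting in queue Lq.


λ = 60/4.78 = 12.5523 /hr
μ = 60/3.47 = 17.2911 /hr
ρ = λ/μ = 12.5523/17.2911 = 0.7259
Lq = ρ²/(1−ρ) = 0.5270/0.2741 = 1.9229

Final: 1.9229


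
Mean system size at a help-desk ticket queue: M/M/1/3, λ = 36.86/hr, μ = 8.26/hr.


ρ = 36.86/8.26 = 4.4625
L = ρ[1 − (K+1)ρ^K + Kρ^(K+1)] / [(1−ρ)(1−ρ^(K+1))]
Numerator: 4.4625·(1 − 4·88.863998 + 3·396.552904) = 3727.066846
Denominator: (-3.4625)·(-395.552904) = 1369.589957
L = 3727.066846/1369.589957 = 2.7213

Final: 2.7213


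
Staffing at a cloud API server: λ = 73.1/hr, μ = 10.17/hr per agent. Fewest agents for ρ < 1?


Stability requires cμ > λ ⇔ c > λ/μ.
λ/μ = 73.1/10.17 = 7.1878
Minimum integer c = ⌊7.1878⌋ + 1 = 8
Check: 8·10.17 = 81.36 > 73.1, while 7·10.17 = 71.19 ≤ 73.1

Final: 8 servers


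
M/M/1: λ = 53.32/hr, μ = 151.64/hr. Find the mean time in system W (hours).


W = 1/(μ−λ) = 1/(151.64 − 53.32) = 1/98.32 = 0.01017 hr

Final: 0.01017 hr


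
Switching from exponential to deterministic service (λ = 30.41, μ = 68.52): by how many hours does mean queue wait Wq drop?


ρ = 30.41/68.52 = 0.4438
Wq(M/M/1) = ρ/(μ−λ) = 0.4438/38.11 = 0.01165 hr
Wq(M/D/1) = ρ/(2(μ−λ)) = 0.005823 hr
Savings = 0.01165 − 0.005823 = 0.005823 hr

Final: 0.005823 hr


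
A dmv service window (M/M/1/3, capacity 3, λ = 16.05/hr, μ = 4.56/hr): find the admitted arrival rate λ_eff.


ρ = 3.5197; P_K = (1−ρ)ρ^3/(1−ρ^4) = 0.720583
λ_eff = λ(1 − P_K) = 16.05·(1 − 0.720583) = 16.05·0.279417 = 4.4846 /hr

Final: 4.4846 /hr


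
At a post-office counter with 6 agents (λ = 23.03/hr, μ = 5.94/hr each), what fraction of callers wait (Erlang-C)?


a = λ/μ = 3.8771; ρ = a/6 = 0.6462
P₀ = 0.019174 (from M/M/c formula)
C(c,a) = [a^c/(c!(1−ρ))]·P₀ = [3396.60432/(720·0.3538)]·0.019174
= 13.33322·0.019174 = 0.255645

Final: 0.255645


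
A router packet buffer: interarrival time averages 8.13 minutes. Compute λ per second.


λ = 1/(interarrival time) in consistent units.
1 second = 0.0166667 min, so λ = 0.0166667/8.13 = 0.002050 per second

Final: 0.002050 /sec


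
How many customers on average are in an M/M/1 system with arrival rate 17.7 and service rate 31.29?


ρ = λ/μ = 17.7/31.29 = 0.5657
L = ρ/(1−ρ) = 0.5657/(1 − 0.5657) = 0.5657/0.4343 = 1.3024

Final: 1.3024


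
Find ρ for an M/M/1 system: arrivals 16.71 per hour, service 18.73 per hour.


ρ = λ/μ = 16.71/18.73 = 0.8922

Final: 0.8922


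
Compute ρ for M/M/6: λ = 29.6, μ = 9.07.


ρ = λ/(cμ) = 29.6/(6·9.07) = 29.6/54.42 = 0.5439

Final: 0.5439


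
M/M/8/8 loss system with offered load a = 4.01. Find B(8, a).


B(c,a) = (a^c/c!) / Σ_{k=0}^{c} a^k/k!
a^8/8! = 1.658191
Σ terms (k=0..8): 1.00000 + 4.01000 + 8.04005 + 10.74687 + 10.77373 + 8.64053 + 5.77476 + 3.30811 + 1.65819 = 53.952244
B = 1.658191/53.952244 = 0.030734

Final: 0.030734


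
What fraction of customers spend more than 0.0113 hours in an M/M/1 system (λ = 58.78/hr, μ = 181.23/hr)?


W ~ Exponential(μ−λ) for M/M/1.
μ − λ = 181.23 − 58.78 = 122.4500
P(W > t) = e^{−(μ−λ)t} = e^{−1.3837} = 0.250653

Final: 0.250653


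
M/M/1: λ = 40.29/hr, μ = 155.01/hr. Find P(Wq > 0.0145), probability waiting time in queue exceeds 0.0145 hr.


ρ = 40.29/155.01 = 0.2599
P(Wq > t) = ρ·e^{−(μ−λ)t} = 0.2599·e^{−1.6634}
= 0.2599·0.189486 = 0.049251

Final: 0.049251


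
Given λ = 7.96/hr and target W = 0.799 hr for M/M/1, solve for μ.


W = 1/(μ−λ) ⇒ μ − λ = 1/W = 1/0.799 = 1.2516
μ = λ + 1/W = 7.96 + 1.2516 = 9.2116 per hr

Final: 9.2116 /hr


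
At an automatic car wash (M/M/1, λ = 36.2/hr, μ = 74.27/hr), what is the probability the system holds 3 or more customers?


ρ = 36.2/74.27 = 0.4874
P(N ≥ n) = ρ^n = 0.4874^3 = 0.115794

Final: 0.115794


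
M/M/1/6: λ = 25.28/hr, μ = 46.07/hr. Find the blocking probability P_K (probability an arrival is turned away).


ρ = λ/μ = 25.28/46.07 = 0.5487
P_K = (1−ρ)ρ^K/(1−ρ^(K+1)) = (0.4513·0.027299)/(1 − 0.014980)
= 0.012319/0.985020 = 0.012507

Final: 0.012507


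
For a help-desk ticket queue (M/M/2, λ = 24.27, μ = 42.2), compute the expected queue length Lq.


a = λ/μ = 0.5751; ρ = a/2 = 0.2876
P₀ = 0.553327
Lq = P₀·a^c·ρ / (c!·(1−ρ)²) = 0.553327·0.33076·0.2876/(2·0.50757)
= 0.05184

Final: 0.05184


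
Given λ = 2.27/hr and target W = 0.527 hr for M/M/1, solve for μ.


W = 1/(μ−λ) ⇒ μ − λ = 1/W = 1/0.527 = 1.8975
μ = λ + 1/W = 2.27 + 1.8975 = 4.1675 per hr

Final: 4.1675 /hr


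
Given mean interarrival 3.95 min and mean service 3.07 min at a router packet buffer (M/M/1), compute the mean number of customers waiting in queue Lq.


λ = 60/3.95 = 15.1899 /hr
μ = 60/3.07 = 19.5440 /hr
ρ = λ/μ = 15.1899/19.5440 = 0.7772
Lq = ρ²/(1−ρ) = 0.6041/0.2228 = 2.7114

Final: 2.7114


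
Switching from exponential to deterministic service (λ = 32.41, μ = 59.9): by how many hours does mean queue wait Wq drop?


ρ = 32.41/59.9 = 0.5411
Wq(M/M/1) = ρ/(μ−λ) = 0.5411/27.49 = 0.01968 hr
Wq(M/D/1) = ρ/(2(μ−λ)) = 0.009841 hr
Savings = 0.01968 − 0.009841 = 0.009841 hr

Final: 0.009841 hr


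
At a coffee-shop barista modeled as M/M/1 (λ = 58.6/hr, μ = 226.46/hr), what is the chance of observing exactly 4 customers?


ρ = 58.6/226.46 = 0.2588
P_n = (1−ρ)·ρ^n = (1 − 0.2588)·0.2588^4 = 0.7412·0.004484 = 0.003323

Final: 0.003323


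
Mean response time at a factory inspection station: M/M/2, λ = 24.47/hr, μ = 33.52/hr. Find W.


a = 0.7300; ρ = 0.3650; P₀ = 0.465195
Lq = P₀·a^c·ρ/(c!(1−ρ)²) = 0.11221
Wq = Lq/λ = 0.11221/24.47 = 0.004586 hr
W = Wq + 1/μ = 0.004586 + 0.02983 = 0.03442 hr

Final: 0.03442 hr


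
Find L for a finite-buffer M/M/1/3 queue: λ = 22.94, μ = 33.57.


ρ = 22.94/33.57 = 0.6833
L = ρ[1 − (K+1)ρ^K + Kρ^(K+1)] / [(1−ρ)(1−ρ^(K+1))]
Numerator: 0.6833·(1 − 4·0.319100 + 3·0.218056) = 0.258149
Denominator: (0.3167)·(0.781944) = 0.247604
L = 0.258149/0.247604 = 1.0426

Final: 1.0426


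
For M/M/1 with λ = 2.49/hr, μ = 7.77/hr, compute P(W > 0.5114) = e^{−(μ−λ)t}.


W ~ Exponential(μ−λ) for M/M/1.
μ − λ = 7.77 − 2.49 = 5.2800
P(W > t) = e^{−(μ−λ)t} = e^{−2.7002} = 0.067193

Final: 0.067193


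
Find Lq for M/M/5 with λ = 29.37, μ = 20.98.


a = λ/μ = 1.3999; ρ = a/5 = 0.2800
P₀ = 0.246350
Lq = P₀·a^c·ρ / (c!·(1−ρ)²) = 0.246350·5.37641·0.2800/(120·0.51843)
= 0.005961

Final: 0.005961


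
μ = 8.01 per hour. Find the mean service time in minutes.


Mean service time = 1/μ = 1/8.01 hour = 0.12484 hour
In minutes: 0.12484 × 60 = 7.4906 min

Final: 7.4906 min


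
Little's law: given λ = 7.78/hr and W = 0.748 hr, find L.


L = λW = 7.78·0.748 = 5.8194

Final: 5.8194


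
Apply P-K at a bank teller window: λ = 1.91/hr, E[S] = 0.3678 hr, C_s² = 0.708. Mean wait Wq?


ρ = λ·E[S] = 1.91·0.3678 = 0.7025
E[S²] = E[S]²(1+C_s²) = 0.3678²·(1+0.708) = 0.231053
Wq = λ·E[S²]/(2(1−ρ)) = 1.91·0.231053/(2·0.2975) = 0.74169 hr

Final: 0.74169 hr


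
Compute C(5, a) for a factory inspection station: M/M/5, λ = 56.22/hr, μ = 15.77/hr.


a = λ/μ = 3.5650; ρ = a/5 = 0.7130
P₀ = 0.023854 (from M/M/c formula)
C(c,a) = [a^c/(c!(1−ρ))]·P₀ = [575.83193/(120·0.2870)]·0.023854
= 16.71982·0.023854 = 0.398842

Final: 0.398842


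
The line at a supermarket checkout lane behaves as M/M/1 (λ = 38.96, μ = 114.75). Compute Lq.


ρ = 38.96/114.75 = 0.3395
Lq = ρ²/(1−ρ) = 0.1153/0.6605 = 0.1745

Final: 0.1745


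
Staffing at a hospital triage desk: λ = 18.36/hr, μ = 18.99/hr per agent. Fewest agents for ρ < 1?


Stability requires cμ > λ ⇔ c > λ/μ.
λ/μ = 18.36/18.99 = 0.9668
Minimum integer c = ⌊0.9668⌋ + 1 = 1
Check: 1·18.99 = 18.99 > 18.36, while 0·18.99 = 0.00 ≤ 18.36

Final: 1 servers


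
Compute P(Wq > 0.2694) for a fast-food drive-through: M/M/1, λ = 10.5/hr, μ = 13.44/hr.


ρ = 10.5/13.44 = 0.7812
P(Wq > t) = ρ·e^{−(μ−λ)t} = 0.7812·e^{−0.7920}
= 0.7812·0.452922 = 0.353845

Final: 0.353845


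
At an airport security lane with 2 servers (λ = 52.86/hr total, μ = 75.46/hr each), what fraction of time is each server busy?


ρ = λ/(cμ) = 52.86/(2·75.46) = 52.86/150.92 = 0.3503

Final: 0.3503


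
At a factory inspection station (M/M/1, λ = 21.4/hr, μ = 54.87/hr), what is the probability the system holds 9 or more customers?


ρ = 21.4/54.87 = 0.3900
P(N ≥ n) = ρ^n = 0.3900^9 = 0.0002088

Final: 0.0002088


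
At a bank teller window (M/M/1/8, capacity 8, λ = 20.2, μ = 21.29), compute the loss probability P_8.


ρ = λ/μ = 20.2/21.29 = 0.9488
P_K = (1−ρ)ρ^K/(1−ρ^(K+1)) = (0.05120·0.656758)/(1 − 0.623134)
= 0.033625/0.376866 = 0.089221

Final: 0.089221


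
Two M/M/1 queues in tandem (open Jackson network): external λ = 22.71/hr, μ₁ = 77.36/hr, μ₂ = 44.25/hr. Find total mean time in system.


Each node sees arrival rate λ = 22.71/hr (tandem ⇒ throughput preserved).
W₁ = 1/(μ₁−λ) = 1/(77.36−22.71) = 0.01830 hr
W₂ = 1/(μ₂−λ) = 1/(44.25−22.71) = 0.04643 hr
W_total = W₁ + W₂ = 0.01830 + 0.04643 = 0.06472 hr

Final: 0.06472 hr


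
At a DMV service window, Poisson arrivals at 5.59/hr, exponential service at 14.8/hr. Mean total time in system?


W = 1/(μ−λ) = 1/(14.8 − 5.59) = 1/9.21 = 0.1086 hr

Final: 0.1086 hr


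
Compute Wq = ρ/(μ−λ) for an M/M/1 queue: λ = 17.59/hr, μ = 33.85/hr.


ρ = 17.59/33.85 = 0.5196
Wq = ρ/(μ−λ) = 0.5196/(33.85 − 17.59) = 0.5196/16.26 = 0.03196 hr

Final: 0.03196 hr


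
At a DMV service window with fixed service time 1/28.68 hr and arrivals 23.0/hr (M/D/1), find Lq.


ρ = 23.0/28.68 = 0.8020
M/D/1: Lq = ρ²/(2(1−ρ)) = 0.6431/(2·0.1980) = 1.62367

Final: 1.62367


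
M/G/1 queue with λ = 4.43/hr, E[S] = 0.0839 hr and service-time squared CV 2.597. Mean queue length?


ρ = λ·E[S] = 4.43·0.0839 = 0.3717
Lq = ρ²(1+C_s²)/(2(1−ρ)) = 0.1381·(1+2.597)/(2·0.6283)
= 0.1381·3.5970/1.2566 = 0.39542

Final: 0.39542


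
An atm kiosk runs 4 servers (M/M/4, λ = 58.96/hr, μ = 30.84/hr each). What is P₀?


a = λ/μ = 58.96/30.84 = 1.9118; ρ = a/c = 0.4780
Σ_{k=0}^{3} a^k/k! (terms k=0..3) = 1.00000 + 1.91180 + 1.82750 + 1.16460 = 5.90390
Tail: a^4/(4!(1−ρ)) = 13.35895/(24·0.5220) = 1.06623
P₀ = 1/(5.90390 + 1.06623) = 1/6.97013 = 0.143469

Final: 0.143469


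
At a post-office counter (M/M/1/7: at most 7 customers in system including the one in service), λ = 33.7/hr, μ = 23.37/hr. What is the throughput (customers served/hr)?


ρ = 1.4420; P_K = (1−ρ)ρ^7/(1−ρ^8) = 0.323849
λ_eff = λ(1 − P_K) = 33.7·(1 − 0.323849) = 33.7·0.676151 = 22.7863 /hr

Final: 22.7863 /hr


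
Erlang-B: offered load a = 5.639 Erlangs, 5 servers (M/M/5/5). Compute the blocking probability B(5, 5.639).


B(c,a) = (a^c/c!) / Σ_{k=0}^{c} a^k/k!
a^5/5! = 47.514835
Σ terms (k=0..5): 1.00000 + 5.63900 + 15.89916 + 29.88512 + 42.13055 + 47.51484 = 142.068668
B = 47.514835/142.068668 = 0.334450

Final: 0.334450


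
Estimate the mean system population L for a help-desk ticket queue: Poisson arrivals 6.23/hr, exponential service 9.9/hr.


ρ = λ/μ = 6.23/9.9 = 0.6293
L = ρ/(1−ρ) = 0.6293/(1 − 0.6293) = 0.6293/0.3707 = 1.6975

Final: 1.6975


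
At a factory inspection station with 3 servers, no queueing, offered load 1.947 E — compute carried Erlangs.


B(3,1.947) = 0.202571 (Erlang-B)
Carried load = a(1 − B) = 1.947·(1 − 0.202571) = 1.947·0.797429 = 1.5526 E

Final: 1.5526 Erlangs


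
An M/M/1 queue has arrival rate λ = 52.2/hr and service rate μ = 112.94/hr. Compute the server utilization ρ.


ρ = λ/μ = 52.2/112.94 = 0.4622

Final: 0.4622


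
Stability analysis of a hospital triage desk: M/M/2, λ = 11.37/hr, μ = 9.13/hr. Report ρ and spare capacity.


Total capacity cμ = 2·9.13 = 18.26/hr
ρ = λ/(cμ) = 11.37/18.26 = 0.6227
Stable ⇔ ρ < 1: YES
Spare capacity = cμ − λ = 18.26 − 11.37 = 6.89/hr

Final: ρ = 0.6227; stable; margin = 6.89/hr


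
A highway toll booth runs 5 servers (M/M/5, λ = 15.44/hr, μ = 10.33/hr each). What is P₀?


a = λ/μ = 15.44/10.33 = 1.4947; ρ = a/c = 0.2989
Σ_{k=0}^{4} a^k/k! (terms k=0..4) = 1.00000 + 1.49468 + 1.11703 + 0.55653 + 0.20796 = 4.37619
Tail: a^5/(5!(1−ρ)) = 7.45993/(120·0.7011) = 0.08867
P₀ = 1/(4.37619 + 0.08867) = 1/4.46487 = 0.223971

Final: 0.223971


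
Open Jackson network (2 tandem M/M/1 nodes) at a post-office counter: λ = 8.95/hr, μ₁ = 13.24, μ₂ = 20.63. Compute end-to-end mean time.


Each node sees arrival rate λ = 8.95/hr (tandem ⇒ throughput preserved).
W₁ = 1/(μ₁−λ) = 1/(13.24−8.95) = 0.23310 hr
W₂ = 1/(μ₂−λ) = 1/(20.63−8.95) = 0.08562 hr
W_total = W₁ + W₂ = 0.23310 + 0.08562 = 0.31872 hr

Final: 0.31872 hr


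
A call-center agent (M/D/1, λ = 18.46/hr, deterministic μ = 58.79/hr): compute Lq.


ρ = 18.46/58.79 = 0.3140
M/D/1: Lq = ρ²/(2(1−ρ)) = 0.09860/(2·0.6860) = 0.07186

Final: 0.07186


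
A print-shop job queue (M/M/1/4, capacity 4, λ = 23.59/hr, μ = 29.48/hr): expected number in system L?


ρ = 23.59/29.48 = 0.8002
L = ρ[1 − (K+1)ρ^K + Kρ^(K+1)] / [(1−ρ)(1−ρ^(K+1))]
Numerator: 0.8002·(1 − 5·0.410017 + 4·0.328097) = 0.209896
Denominator: (0.1998)·(0.671903) = 0.134244
L = 0.209896/0.134244 = 1.5635

Final: 1.5635


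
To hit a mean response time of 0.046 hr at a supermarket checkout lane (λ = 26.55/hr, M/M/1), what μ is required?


W = 1/(μ−λ) ⇒ μ − λ = 1/W = 1/0.046 = 21.7391
μ = λ + 1/W = 26.55 + 21.7391 = 48.2891 per hr

Final: 48.2891 /hr


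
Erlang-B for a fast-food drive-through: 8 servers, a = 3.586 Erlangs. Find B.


B(c,a) = (a^c/c!) / Σ_{k=0}^{c} a^k/k!
a^8/8! = 0.678206
Σ terms (k=0..8): 1.00000 + 3.58600 + 6.42970 + 7.68563 + 6.89017 + 4.94163 + 2.95345 + 1.51301 + 0.67821 = 35.677791
B = 0.678206/35.677791 = 0.019009

Final: 0.019009


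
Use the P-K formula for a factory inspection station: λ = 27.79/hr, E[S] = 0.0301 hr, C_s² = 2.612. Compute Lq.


ρ = λ·E[S] = 27.79·0.0301 = 0.8365
Lq = ρ²(1+C_s²)/(2(1−ρ)) = 0.6997·(1+2.612)/(2·0.1635)
= 0.6997·3.6120/0.3270 = 7.72777

Final: 7.72777


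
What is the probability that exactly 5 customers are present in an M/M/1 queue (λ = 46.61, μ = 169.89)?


ρ = 46.61/169.89 = 0.2744
P_n = (1−ρ)·ρ^n = (1 − 0.2744)·0.2744^5 = 0.7256·0.001554 = 0.001128

Final: 0.001128


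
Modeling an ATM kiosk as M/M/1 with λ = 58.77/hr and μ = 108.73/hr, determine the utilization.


ρ = λ/μ = 58.77/108.73 = 0.5405

Final: 0.5405


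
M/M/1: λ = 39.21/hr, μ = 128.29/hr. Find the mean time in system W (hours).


W = 1/(μ−λ) = 1/(128.29 − 39.21) = 1/89.08 = 0.01123 hr

Final: 0.01123 hr


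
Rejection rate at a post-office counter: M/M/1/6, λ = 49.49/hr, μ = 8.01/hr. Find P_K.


ρ = λ/μ = 49.49/8.01 = 6.1785
P_K = (1−ρ)ρ^K/(1−ρ^(K+1)) = (-5.1785·55630.072554)/(1 − 343711.896469)
= -288081.823915/-343710.896469 = 0.838152

Final: 0.838152


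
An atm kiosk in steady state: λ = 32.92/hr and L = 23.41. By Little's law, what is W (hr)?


W = L/λ = 23.41/32.92 = 0.7111 hr

Final: 0.7111 hr


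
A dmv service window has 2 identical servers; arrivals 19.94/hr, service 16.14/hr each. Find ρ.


ρ = λ/(cμ) = 19.94/(2·16.14) = 19.94/32.28 = 0.6177

Final: 0.6177


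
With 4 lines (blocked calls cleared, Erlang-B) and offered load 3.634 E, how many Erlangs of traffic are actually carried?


B(4,3.634) = 0.274189 (Erlang-B)
Carried load = a(1 − B) = 3.634·(1 − 0.274189) = 3.634·0.725811 = 2.6376 E

Final: 2.6376 Erlangs


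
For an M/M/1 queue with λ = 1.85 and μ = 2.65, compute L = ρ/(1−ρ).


ρ = λ/μ = 1.85/2.65 = 0.6981
L = ρ/(1−ρ) = 0.6981/(1 − 0.6981) = 0.6981/0.3019 = 2.3125

Final: 2.3125


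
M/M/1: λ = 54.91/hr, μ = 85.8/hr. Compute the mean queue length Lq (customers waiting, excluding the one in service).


ρ = 54.91/85.8 = 0.6400
Lq = ρ²/(1−ρ) = 0.4096/0.3600 = 1.1376

Final: 1.1376


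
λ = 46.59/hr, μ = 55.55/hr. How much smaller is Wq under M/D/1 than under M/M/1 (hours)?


ρ = 46.59/55.55 = 0.8387
Wq(M/M/1) = ρ/(μ−λ) = 0.8387/8.96 = 0.09361 hr
Wq(M/D/1) = ρ/(2(μ−λ)) = 0.04680 hr
Savings = 0.09361 − 0.04680 = 0.04680 hr

Final: 0.04680 hr


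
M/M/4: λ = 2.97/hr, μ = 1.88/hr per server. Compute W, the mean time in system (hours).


a = 1.5798; ρ = 0.3949; P₀ = 0.203512
Lq = P₀·a^c·ρ/(c!(1−ρ)²) = 0.05698
Wq = Lq/λ = 0.05698/2.97 = 0.01919 hr
W = Wq + 1/μ = 0.01919 + 0.53191 = 0.55110 hr

Final: 0.55110 hr


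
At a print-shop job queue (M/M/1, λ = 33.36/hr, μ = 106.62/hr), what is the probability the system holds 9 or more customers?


ρ = 33.36/106.62 = 0.3129
P(N ≥ n) = ρ^n = 0.3129^9 = 0.00002874

Final: 0.00002874


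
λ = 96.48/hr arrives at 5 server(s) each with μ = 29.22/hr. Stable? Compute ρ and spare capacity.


Total capacity cμ = 5·29.22 = 146.10/hr
ρ = λ/(cμ) = 96.48/146.10 = 0.6604
Stable ⇔ ρ < 1: YES
Spare capacity = cμ − λ = 146.10 − 96.48 = 49.62/hr

Final: ρ = 0.6604; stable; margin = 49.62/hr


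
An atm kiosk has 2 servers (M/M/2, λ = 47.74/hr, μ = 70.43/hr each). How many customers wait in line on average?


a = λ/μ = 0.6778; ρ = a/2 = 0.3389
P₀ = 0.493743
Lq = P₀·a^c·ρ / (c!·(1−ρ)²) = 0.493743·0.45946·0.3389/(2·0.43703)
= 0.08796

Final: 0.08796


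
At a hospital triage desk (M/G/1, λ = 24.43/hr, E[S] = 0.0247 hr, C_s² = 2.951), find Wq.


ρ = λ·E[S] = 24.43·0.0247 = 0.6034
E[S²] = E[S]²(1+C_s²) = 0.0247²·(1+2.951) = 0.002410
Wq = λ·E[S²]/(2(1−ρ)) = 24.43·0.002410/(2·0.3966) = 0.07424 hr

Final: 0.07424 hr


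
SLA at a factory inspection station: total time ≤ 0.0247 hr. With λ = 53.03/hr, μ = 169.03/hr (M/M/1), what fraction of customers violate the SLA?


W ~ Exponential(μ−λ) for M/M/1.
μ − λ = 169.03 − 53.03 = 116.0000
P(W > t) = e^{−(μ−λ)t} = e^{−2.8652} = 0.056972

Final: 0.056972


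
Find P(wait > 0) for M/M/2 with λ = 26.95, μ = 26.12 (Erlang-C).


a = λ/μ = 1.0318; ρ = a/2 = 0.5159
P₀ = 0.319359 (from M/M/c formula)
C(c,a) = [a^c/(c!(1−ρ))]·P₀ = [1.06456/(2·0.4841)]·0.319359
= 1.09950·0.319359 = 0.351135

Final: 0.351135


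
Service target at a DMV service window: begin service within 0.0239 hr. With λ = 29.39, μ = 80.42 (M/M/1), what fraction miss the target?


ρ = 29.39/80.42 = 0.3655
P(Wq > t) = ρ·e^{−(μ−λ)t} = 0.3655·e^{−1.2196}
= 0.3655·0.295343 = 0.107935

Final: 0.107935


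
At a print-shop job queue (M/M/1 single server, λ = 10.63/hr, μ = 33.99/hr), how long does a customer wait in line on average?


ρ = 10.63/33.99 = 0.3127
Wq = ρ/(μ−λ) = 0.3127/(33.99 − 10.63) = 0.3127/23.36 = 0.01339 hr

Final: 0.01339 hr


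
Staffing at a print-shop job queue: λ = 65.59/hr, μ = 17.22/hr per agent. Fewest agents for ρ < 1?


Stability requires cμ > λ ⇔ c > λ/μ.
λ/μ = 65.59/17.22 = 3.8089
Minimum integer c = ⌊3.8089⌋ + 1 = 4
Check: 4·17.22 = 68.88 > 65.59, while 3·17.22 = 51.66 ≤ 65.59

Final: 4 servers


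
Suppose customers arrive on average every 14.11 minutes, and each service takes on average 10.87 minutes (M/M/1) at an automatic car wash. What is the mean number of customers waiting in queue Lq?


λ = 60/14.11 = 4.2523 /hr
μ = 60/10.87 = 5.5198 /hr
ρ = λ/μ = 4.2523/5.5198 = 0.7704
Lq = ρ²/(1−ρ) = 0.5935/0.2296 = 2.5846

Final: 2.5846


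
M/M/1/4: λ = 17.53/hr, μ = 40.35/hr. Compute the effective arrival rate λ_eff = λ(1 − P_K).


ρ = 0.4344; P_K = (1−ρ)ρ^4/(1−ρ^5) = 0.020464
λ_eff = λ(1 − P_K) = 17.53·(1 − 0.020464) = 17.53·0.979536 = 17.1713 /hr

Final: 17.1713 /hr


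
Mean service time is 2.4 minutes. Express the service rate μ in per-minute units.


μ = 1/(service time) in consistent units.
1 minute = 1 min, so μ = 1/2.4 = 0.4167 per minute

Final: 0.4167 /min


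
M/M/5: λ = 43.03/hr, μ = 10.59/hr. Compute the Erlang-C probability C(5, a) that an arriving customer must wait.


a = λ/μ = 4.0633; ρ = a/5 = 0.8127
P₀ = 0.011748 (from M/M/c formula)
C(c,a) = [a^c/(c!(1−ρ))]·P₀ = [1107.58465/(120·0.1873)]·0.011748
= 49.26630·0.011748 = 0.578765

Final: 0.578765


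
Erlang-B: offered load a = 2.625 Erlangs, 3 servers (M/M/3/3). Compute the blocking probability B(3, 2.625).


B(c,a) = (a^c/c!) / Σ_{k=0}^{c} a^k/k!
a^3/3! = 3.014648
Σ terms (k=0..3): 1.00000 + 2.62500 + 3.44531 + 3.01465 = 10.084961
B = 3.014648/10.084961 = 0.298925

Final: 0.298925


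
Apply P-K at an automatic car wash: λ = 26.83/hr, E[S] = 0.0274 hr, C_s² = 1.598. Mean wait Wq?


ρ = λ·E[S] = 26.83·0.0274 = 0.7351
E[S²] = E[S]²(1+C_s²) = 0.0274²·(1+1.598) = 0.001950
Wq = λ·E[S²]/(2(1−ρ)) = 26.83·0.001950/(2·0.2649) = 0.09879 hr

Final: 0.09879 hr


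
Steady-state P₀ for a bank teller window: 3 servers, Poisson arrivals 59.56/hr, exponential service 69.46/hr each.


a = λ/μ = 59.56/69.46 = 0.8575; ρ = a/c = 0.2858
Σ_{k=0}^{2} a^k/k! (terms k=0..2) = 1.00000 + 0.85747 + 0.36763 = 2.22510
Tail: a^3/(3!(1−ρ)) = 0.63046/(6·0.7142) = 0.14713
P₀ = 1/(2.22510 + 0.14713) = 1/2.37223 = 0.421544

Final: 0.421544


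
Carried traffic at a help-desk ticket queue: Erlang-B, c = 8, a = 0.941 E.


B(8,0.941) = 0.000005950 (Erlang-B)
Carried load = a(1 − B) = 0.941·(1 − 0.000005950) = 0.941·0.999994 = 0.9410 E

Final: 0.9410 Erlangs


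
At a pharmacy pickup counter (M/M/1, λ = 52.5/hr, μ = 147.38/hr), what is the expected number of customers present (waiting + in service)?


ρ = λ/μ = 52.5/147.38 = 0.3562
L = ρ/(1−ρ) = 0.3562/(1 − 0.3562) = 0.3562/0.6438 = 0.5533

Final: 0.5533


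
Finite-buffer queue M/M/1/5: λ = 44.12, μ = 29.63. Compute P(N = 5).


ρ = λ/μ = 44.12/29.63 = 1.4890
P_K = (1−ρ)ρ^K/(1−ρ^(K+1)) = (-0.4890·7.320138)/(1 − 10.899915)
= -3.579777/-9.899915 = 0.361597

Final: 0.361597


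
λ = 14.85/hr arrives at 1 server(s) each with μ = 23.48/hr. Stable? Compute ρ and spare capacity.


Total capacity cμ = 1·23.48 = 23.48/hr
ρ = λ/(cμ) = 14.85/23.48 = 0.6325
Stable ⇔ ρ < 1: YES
Spare capacity = cμ − λ = 23.48 − 14.85 = 8.63/hr

Final: ρ = 0.6325; stable; margin = 8.63/hr


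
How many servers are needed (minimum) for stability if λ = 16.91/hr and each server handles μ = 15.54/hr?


Stability requires cμ > λ ⇔ c > λ/μ.
λ/μ = 16.91/15.54 = 1.0882
Minimum integer c = ⌊1.0882⌋ + 1 = 2
Check: 2·15.54 = 31.08 > 16.91, while 1·15.54 = 15.54 ≤ 16.91

Final: 2 servers


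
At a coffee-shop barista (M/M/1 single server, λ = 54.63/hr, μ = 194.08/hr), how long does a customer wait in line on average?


ρ = 54.63/194.08 = 0.2815
Wq = ρ/(μ−λ) = 0.2815/(194.08 − 54.63) = 0.2815/139.45 = 0.002019 hr

Final: 0.002019 hr


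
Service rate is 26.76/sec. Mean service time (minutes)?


Mean service time = 1/μ = 1/26.76 second = 0.03737 second
In minutes: 0.03737 × 0.0166667 = 0.0006228 min

Final: 0.0006228 min


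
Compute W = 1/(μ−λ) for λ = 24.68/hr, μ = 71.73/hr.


W = 1/(μ−λ) = 1/(71.73 − 24.68) = 1/47.05 = 0.02125 hr

Final: 0.02125 hr


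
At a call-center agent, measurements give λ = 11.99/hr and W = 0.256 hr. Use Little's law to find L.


L = λW = 11.99·0.256 = 3.0694

Final: 3.0694


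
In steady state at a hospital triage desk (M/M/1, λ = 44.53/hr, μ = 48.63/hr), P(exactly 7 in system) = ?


ρ = 44.53/48.63 = 0.9157
P_n = (1−ρ)·ρ^n = (1 − 0.9157)·0.9157^7 = 0.08431·0.539808 = 0.045511

Final: 0.045511


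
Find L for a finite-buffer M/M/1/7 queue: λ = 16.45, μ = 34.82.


ρ = 16.45/34.82 = 0.4724
L = ρ[1 − (K+1)ρ^K + Kρ^(K+1)] / [(1−ρ)(1−ρ^(K+1))]
Numerator: 0.4724·(1 − 8·0.005252 + 7·0.002481) = 0.460784
Denominator: (0.5276)·(0.997519) = 0.526261
L = 0.460784/0.526261 = 0.8756

Final: 0.8756


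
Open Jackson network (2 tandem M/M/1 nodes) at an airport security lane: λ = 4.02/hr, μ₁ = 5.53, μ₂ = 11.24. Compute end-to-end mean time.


Each node sees arrival rate λ = 4.02/hr (tandem ⇒ throughput preserved).
W₁ = 1/(μ₁−λ) = 1/(5.53−4.02) = 0.66225 hr
W₂ = 1/(μ₂−λ) = 1/(11.24−4.02) = 0.13850 hr
W_total = W₁ + W₂ = 0.66225 + 0.13850 = 0.80076 hr

Final: 0.80076 hr


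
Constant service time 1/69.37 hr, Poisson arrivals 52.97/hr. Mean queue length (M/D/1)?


ρ = 52.97/69.37 = 0.7636
M/D/1: Lq = ρ²/(2(1−ρ)) = 0.5831/(2·0.2364) = 1.23315

Final: 1.23315


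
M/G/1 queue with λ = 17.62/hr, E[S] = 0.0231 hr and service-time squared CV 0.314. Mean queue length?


ρ = λ·E[S] = 17.62·0.0231 = 0.4070
Lq = ρ²(1+C_s²)/(2(1−ρ)) = 0.1657·(1+0.314)/(2·0.5930)
= 0.1657·1.3140/1.1860 = 0.18355

Final: 0.18355


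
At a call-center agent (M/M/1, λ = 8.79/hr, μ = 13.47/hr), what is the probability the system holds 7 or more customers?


ρ = 8.79/13.47 = 0.6526
P(N ≥ n) = ρ^n = 0.6526^7 = 0.050391

Final: 0.050391


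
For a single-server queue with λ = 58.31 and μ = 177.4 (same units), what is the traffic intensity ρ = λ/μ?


ρ = λ/μ = 58.31/177.4 = 0.3287

Final: 0.3287


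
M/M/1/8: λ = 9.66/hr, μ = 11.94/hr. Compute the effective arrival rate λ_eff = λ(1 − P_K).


ρ = 0.8090; P_K = (1−ρ)ρ^8/(1−ρ^9) = 0.041165
λ_eff = λ(1 − P_K) = 9.66·(1 − 0.041165) = 9.66·0.958835 = 9.2623 /hr

Final: 9.2623 /hr


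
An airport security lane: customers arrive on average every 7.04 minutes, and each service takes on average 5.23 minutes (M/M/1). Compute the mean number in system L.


λ = 60/7.04 = 8.5227 /hr
μ = 60/5.23 = 11.4723 /hr
ρ = λ/μ = 8.5227/11.4723 = 0.7429
L = ρ/(1−ρ) = 0.7429/0.2571 = 2.8895

Final: 2.8895


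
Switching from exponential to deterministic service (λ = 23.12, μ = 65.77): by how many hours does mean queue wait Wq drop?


ρ = 23.12/65.77 = 0.3515
Wq(M/M/1) = ρ/(μ−λ) = 0.3515/42.65 = 0.008242 hr
Wq(M/D/1) = ρ/(2(μ−λ)) = 0.004121 hr
Savings = 0.008242 − 0.004121 = 0.004121 hr

Final: 0.004121 hr


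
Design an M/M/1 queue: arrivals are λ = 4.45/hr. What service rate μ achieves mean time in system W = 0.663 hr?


W = 1/(μ−λ) ⇒ μ − λ = 1/W = 1/0.663 = 1.5083
μ = λ + 1/W = 4.45 + 1.5083 = 5.9583 per hr

Final: 5.9583 /hr


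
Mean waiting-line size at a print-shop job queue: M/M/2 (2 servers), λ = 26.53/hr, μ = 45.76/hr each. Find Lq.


a = λ/μ = 0.5798; ρ = a/2 = 0.2899
P₀ = 0.550529
Lq = P₀·a^c·ρ / (c!·(1−ρ)²) = 0.550529·0.33613·0.2899/(2·0.50427)
= 0.05319

Final: 0.05319


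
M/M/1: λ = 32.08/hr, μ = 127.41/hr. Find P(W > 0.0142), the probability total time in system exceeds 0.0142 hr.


W ~ Exponential(μ−λ) for M/M/1.
μ − λ = 127.41 − 32.08 = 95.3300
P(W > t) = e^{−(μ−λ)t} = e^{−1.3537} = 0.258286

Final: 0.258286


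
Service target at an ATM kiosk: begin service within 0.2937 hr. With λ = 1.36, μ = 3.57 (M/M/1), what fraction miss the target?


ρ = 1.36/3.57 = 0.3810
P(Wq > t) = ρ·e^{−(μ−λ)t} = 0.3810·e^{−0.6491}
= 0.3810·0.522528 = 0.199058

Final: 0.199058


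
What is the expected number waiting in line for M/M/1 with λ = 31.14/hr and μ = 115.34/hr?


ρ = 31.14/115.34 = 0.2700
Lq = ρ²/(1−ρ) = 0.07289/0.7300 = 0.09985

Final: 0.09985


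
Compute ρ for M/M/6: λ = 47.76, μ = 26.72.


ρ = λ/(cμ) = 47.76/(6·26.72) = 47.76/160.32 = 0.2979

Final: 0.2979


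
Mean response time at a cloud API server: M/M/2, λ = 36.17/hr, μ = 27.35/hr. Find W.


a = 1.3225; ρ = 0.6612; P₀ = 0.203918
Lq = P₀·a^c·ρ/(c!(1−ρ)²) = 1.02752
Wq = Lq/λ = 1.02752/36.17 = 0.02841 hr
W = Wq + 1/μ = 0.02841 + 0.03656 = 0.06497 hr

Final: 0.06497 hr


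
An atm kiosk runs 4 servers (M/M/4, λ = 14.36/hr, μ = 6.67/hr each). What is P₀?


a = λ/μ = 14.36/6.67 = 2.1529; ρ = a/c = 0.5382
Σ_{k=0}^{3} a^k/k! (terms k=0..3) = 1.00000 + 2.15292 + 2.31754 + 1.66316 = 7.13363
Tail: a^4/(4!(1−ρ)) = 21.48396/(24·0.4618) = 1.93856
P₀ = 1/(7.13363 + 1.93856) = 1/9.07218 = 0.110227

Final: 0.110227


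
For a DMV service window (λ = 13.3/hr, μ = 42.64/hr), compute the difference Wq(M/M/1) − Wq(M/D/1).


ρ = 13.3/42.64 = 0.3119
Wq(M/M/1) = ρ/(μ−λ) = 0.3119/29.34 = 0.01063 hr
Wq(M/D/1) = ρ/(2(μ−λ)) = 0.005316 hr
Savings = 0.01063 − 0.005316 = 0.005316 hr

Final: 0.005316 hr
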